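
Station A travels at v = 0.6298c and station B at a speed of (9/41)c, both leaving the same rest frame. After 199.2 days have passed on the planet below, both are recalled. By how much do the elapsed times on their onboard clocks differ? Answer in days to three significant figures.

A: γ = 1/√(1 − 0.6298²) = 1/√0.6034 = 1.287; τ_A = 199.2/1.287 = 154.7 days.
B: γ = 1/√(1 − (9/41)²) = 41/40 = 1.025; τ_B = 199.2/1.025 = 194.3 days.

|τ_A − τ_B| = 39.6 days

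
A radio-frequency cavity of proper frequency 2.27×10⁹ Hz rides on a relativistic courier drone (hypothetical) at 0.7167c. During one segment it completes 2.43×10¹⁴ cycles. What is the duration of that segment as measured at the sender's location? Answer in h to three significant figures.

Δt = 42.6 h

γ = 1/√(1 − 0.7167²) = 1/√0.4863 = 1.434
Proper time for N cycles: τ = N/f = 2.43×10¹⁴/(2.27×10⁹) = 1.070×10⁵ s = 29.74 h.
Lab-frame duration Δt = γτ = 1.434 × 29.74 = 42.64 h.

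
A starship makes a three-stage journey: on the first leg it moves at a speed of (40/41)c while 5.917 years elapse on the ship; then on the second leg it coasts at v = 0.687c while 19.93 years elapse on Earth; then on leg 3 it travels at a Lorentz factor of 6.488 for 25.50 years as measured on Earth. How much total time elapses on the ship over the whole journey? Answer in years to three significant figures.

Leg 1: 5.917 years is already measured on the ship.
Leg 2: γ = 1/√(1 − 0.687²) = 1/√0.5280 = 1.376; τ_2 = 19.93/1.376 = 14.48 years.
Leg 3: γ = 6.488; τ_3 = 25.50/6.488 = 3.930 years.
Total: 5.917 + 14.48 + 3.930 years.

τ = 24.3 years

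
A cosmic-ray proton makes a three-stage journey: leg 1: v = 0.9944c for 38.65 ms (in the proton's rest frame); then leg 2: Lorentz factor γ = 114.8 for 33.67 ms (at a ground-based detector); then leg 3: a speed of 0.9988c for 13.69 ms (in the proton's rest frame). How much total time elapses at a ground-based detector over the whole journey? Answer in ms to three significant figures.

Δt = 679 ms

Leg 1: γ = 1/√(1 − 0.9944²) = 1/√0.01117 = 9.462; Δt_1 = 9.462 × 38.65 = 365.7 ms.
Leg 2: 33.67 ms is already measured at a ground-based detector.
Leg 3: γ = 1/√(1 − 0.9988²) = 1/√0.002399 = 20.42; Δt_3 = 20.42 × 13.69 = 279.5 ms.
Total: 365.7 + 33.67 + 279.5 ms.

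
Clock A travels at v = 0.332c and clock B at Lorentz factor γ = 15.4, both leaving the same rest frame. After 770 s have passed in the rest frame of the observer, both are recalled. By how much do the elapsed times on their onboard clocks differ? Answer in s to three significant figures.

|τ_A − τ_B| = 676 s

A: γ = 1/√(1 − 0.332²) = 1/√0.8898 = 1.060; τ_A = 770/1.060 = 726.3 s.
B: γ = 15.4; τ_B = 770/15.40 = 50.00 s.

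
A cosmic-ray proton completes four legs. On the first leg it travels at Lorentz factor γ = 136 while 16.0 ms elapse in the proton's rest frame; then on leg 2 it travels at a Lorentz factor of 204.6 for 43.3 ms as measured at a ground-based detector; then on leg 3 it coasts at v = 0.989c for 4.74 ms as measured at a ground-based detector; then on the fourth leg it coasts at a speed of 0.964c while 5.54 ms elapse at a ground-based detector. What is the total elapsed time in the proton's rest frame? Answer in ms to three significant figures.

Leg 1: 16.0 ms is already measured in the proton's rest frame.
Leg 2: γ = 204.6; τ_2 = 43.3/204.6 = 0.2116 ms.
Leg 3: γ = 1/√(1 − 0.989²) = 1/√0.02188 = 6.761; τ_3 = 4.74/6.761 = 0.7011 ms.
Leg 4: γ = 1/√(1 − 0.964²) = 1/√0.07070 = 3.761; τ_4 = 5.54/3.761 = 1.473 ms.
Total: 16.00 + 0.2116 + 0.7011 + 1.473 ms.

τ = 18.4 ms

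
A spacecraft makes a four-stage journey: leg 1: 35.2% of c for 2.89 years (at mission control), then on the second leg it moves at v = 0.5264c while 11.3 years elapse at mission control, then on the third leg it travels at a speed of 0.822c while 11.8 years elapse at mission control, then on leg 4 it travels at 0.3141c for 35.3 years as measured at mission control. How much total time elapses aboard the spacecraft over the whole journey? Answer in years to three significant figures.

τ = 52.5 years

Leg 1: β = 0.352; γ = 1/√(1 − 0.352²) = 1/√0.8761 = 1.068; τ_1 = 2.89/1.068 = 2.705 years.
Leg 2: γ = 1/√(1 − 0.5264²) = 1/√0.7229 = 1.176; τ_2 = 11.3/1.176 = 9.608 years.
Leg 3: γ = 1/√(1 − 0.822²) = 1/√0.3243 = 1.756; τ_3 = 11.8/1.756 = 6.720 years.
Leg 4: γ = 1/√(1 − 0.3141²) = 1/√0.9013 = 1.053; τ_4 = 35.3/1.053 = 33.51 years.
Total: 2.705 + 9.608 + 6.720 + 33.51 years.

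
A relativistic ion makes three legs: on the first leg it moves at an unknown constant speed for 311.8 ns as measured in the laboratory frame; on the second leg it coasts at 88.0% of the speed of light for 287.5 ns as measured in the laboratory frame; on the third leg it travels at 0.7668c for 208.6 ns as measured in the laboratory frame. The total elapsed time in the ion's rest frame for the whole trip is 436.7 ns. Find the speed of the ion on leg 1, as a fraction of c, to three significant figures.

Leg 1: speed unknown; τ_1 = 311.8/γ_1.
Leg 2: β = 0.880; γ = 1/√(1 − 0.880²) = 1/√0.2256 = 2.105; τ_2 = 287.5/2.105 = 136.6 ns.
Leg 3: γ = 1/√(1 − 0.7668²) = 1/√0.4120 = 1.558; τ_3 = 208.6/1.558 = 133.9 ns.
Total proper time: τ_1 + 136.6 + 133.9 = 436.7, so τ_1 = 436.7 − 270.5 = 166.2 ns.
γ_1 = 311.8/166.2 = 1.876; β = √(1 − 1/γ²) = √0.7157.

β = 0.846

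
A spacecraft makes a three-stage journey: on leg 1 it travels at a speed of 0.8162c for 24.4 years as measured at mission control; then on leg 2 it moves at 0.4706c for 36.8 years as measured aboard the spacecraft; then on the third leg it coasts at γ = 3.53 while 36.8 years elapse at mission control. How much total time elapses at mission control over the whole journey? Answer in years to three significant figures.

Leg 1: 24.4 years is already measured at mission control.
Leg 2: γ = 1/√(1 − 0.4706²) = 1/√0.7785 = 1.133; Δt_2 = 1.133 × 36.8 = 41.71 years.
Leg 3: 36.8 years is already measured at mission control.
Total: 24.40 + 41.71 + 36.80 years.

Δt = 103 years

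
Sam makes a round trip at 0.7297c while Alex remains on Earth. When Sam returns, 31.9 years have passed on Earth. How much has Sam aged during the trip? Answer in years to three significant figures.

γ = 1/√(1 − 0.7297²) = 1/√0.4675 = 1.462
Sam's clock measures proper time along the trip: τ = Δt/γ = 31.9/1.462 years.

τ = 21.8 years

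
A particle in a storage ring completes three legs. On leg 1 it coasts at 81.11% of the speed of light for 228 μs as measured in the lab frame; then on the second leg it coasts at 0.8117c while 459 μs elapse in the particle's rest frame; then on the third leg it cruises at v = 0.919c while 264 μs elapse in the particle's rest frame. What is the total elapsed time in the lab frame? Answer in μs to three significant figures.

Leg 1: 228 μs is already measured in the lab frame.
Leg 2: γ = 1/√(1 − 0.8117²) = 1/√0.3411 = 1.712; Δt_2 = 1.712 × 459 = 785.9 μs.
Leg 3: γ = 1/√(1 − 0.919²) = 1/√0.1554 = 2.536; Δt_3 = 2.536 × 264 = 669.6 μs.
Total: 228.0 + 785.9 + 669.6 μs.

Δt = 1680 μs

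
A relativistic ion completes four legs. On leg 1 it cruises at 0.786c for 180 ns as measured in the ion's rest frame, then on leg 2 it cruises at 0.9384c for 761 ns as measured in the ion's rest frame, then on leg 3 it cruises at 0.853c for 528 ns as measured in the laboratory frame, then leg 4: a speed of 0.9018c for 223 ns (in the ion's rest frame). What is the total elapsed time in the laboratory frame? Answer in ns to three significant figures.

Leg 1: γ = 1/√(1 − 0.786²) = 1/√0.3822 = 1.618; Δt_1 = 1.618 × 180 = 291.2 ns.
Leg 2: γ = 1/√(1 − 0.9384²) = 1/√0.1194 = 2.894; Δt_2 = 2.894 × 761 = 2202 ns.
Leg 3: 528 ns is already measured in the laboratory frame.
Leg 4: γ = 1/√(1 − 0.9018²) = 1/√0.1868 = 2.314; Δt_4 = 2.314 × 223 = 516.0 ns.
Total: 291.2 + 2202 + 528.0 + 516.0 ns.

Δt = 3540 ns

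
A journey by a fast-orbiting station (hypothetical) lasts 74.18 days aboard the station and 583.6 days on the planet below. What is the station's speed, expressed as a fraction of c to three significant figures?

v = 0.992c

The proper time is measured aboard the station (both events occur at the station's location); Δt is measured on the planet below. γ = Δt/τ = 583.6/74.18 = 7.867.
β = √(1 − 1/γ²) = √(1 − 0.01616) = √0.9838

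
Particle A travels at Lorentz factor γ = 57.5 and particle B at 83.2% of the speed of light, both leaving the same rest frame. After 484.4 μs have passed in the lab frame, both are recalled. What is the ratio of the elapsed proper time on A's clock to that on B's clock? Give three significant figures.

τ_A/τ_B = 0.0313

A: γ = 57.5. B: β = 0.832; γ = 1/√(1 − 0.832²) = 1/√0.3078 = 1.803.
τ_A/τ_B = γ_B/γ_A = 1.803/57.50 = 0.03135, so τ_A/τ_B = 0.03135.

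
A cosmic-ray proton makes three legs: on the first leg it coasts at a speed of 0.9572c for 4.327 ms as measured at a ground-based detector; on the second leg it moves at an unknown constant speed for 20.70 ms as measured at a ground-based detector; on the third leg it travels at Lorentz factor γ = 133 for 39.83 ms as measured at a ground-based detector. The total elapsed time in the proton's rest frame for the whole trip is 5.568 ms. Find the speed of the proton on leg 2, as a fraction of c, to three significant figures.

Leg 1: γ = 1/√(1 − 0.9572²) = 1/√0.08377 = 3.455; τ_1 = 4.327/3.455 = 1.252 ms.
Leg 2: speed unknown; τ_2 = 20.70/γ_2.
Leg 3: γ = 133; τ_3 = 39.83/133.0 = 0.2995 ms.
Total proper time: 1.252 + τ_2 + 0.2995 = 5.568, so τ_2 = 5.568 − 1.552 = 4.016 ms.
γ_2 = 20.70/4.016 = 5.154; β = √(1 − 1/γ²) = √0.9624.

β = 0.981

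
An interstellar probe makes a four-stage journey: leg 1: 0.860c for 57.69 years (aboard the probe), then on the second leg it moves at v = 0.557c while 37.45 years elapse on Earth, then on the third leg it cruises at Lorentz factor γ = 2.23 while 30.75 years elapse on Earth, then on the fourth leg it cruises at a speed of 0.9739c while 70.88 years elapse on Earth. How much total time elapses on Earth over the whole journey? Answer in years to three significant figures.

Δt = 252 years

Leg 1: γ = 1/√(1 − 0.860²) = 1/√0.2604 = 1.960; Δt_1 = 1.960 × 57.69 = 113.1 years.
Leg 2: 37.45 years is already measured on Earth.
Leg 3: 30.75 years is already measured on Earth.
Leg 4: 70.88 years is already measured on Earth.
Total: 113.1 + 37.45 + 30.75 + 70.88 years.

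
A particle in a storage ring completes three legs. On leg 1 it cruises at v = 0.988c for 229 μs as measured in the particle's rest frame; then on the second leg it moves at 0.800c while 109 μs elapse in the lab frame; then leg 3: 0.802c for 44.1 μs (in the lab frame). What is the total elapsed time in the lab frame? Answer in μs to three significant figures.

Δt = 1640 μs

Leg 1: γ = 1/√(1 − 0.988²) = 1/√0.02386 = 6.474; Δt_1 = 6.474 × 229 = 1483 μs.
Leg 2: 109 μs is already measured in the lab frame.
Leg 3: 44.1 μs is already measured in the lab frame.
Total: 1483 + 109.0 + 44.10 μs.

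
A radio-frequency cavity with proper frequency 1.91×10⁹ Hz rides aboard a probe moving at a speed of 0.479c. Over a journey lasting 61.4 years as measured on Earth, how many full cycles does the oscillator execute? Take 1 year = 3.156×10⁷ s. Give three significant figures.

γ = 1/√(1 − 0.479²) = 1/√0.7706 = 1.139
The oscillator's own cycle count is N = f × τ where τ is the proper time aboard the probe. τ = Δt/γ = 61.4/1.139 = 53.90 years = 1.701×10⁹ s.
N = 1.91×10⁹ × 1.701×10⁹ = 3.249×10¹⁸.

N = 3.25×10¹⁸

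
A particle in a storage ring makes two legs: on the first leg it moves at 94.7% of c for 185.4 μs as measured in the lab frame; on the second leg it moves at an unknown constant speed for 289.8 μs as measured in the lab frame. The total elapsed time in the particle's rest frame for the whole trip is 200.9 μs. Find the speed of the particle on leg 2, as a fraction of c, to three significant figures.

β = 0.873

Leg 1: β = 0.947; γ = 1/√(1 − 0.947²) = 1/√0.1032 = 3.113; τ_1 = 185.4/3.113 = 59.56 μs.
Leg 2: speed unknown; τ_2 = 289.8/γ_2.
Total proper time: 59.56 + τ_2 = 200.9, so τ_2 = 200.9 − 59.56 = 141.3 μs.
γ_2 = 289.8/141.3 = 2.050; β = √(1 − 1/γ²) = √0.7621.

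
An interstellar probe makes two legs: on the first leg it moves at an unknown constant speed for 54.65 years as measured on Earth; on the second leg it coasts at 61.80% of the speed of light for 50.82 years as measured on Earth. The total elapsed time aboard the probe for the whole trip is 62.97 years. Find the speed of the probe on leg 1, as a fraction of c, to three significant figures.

Leg 1: speed unknown; τ_1 = 54.65/γ_1.
Leg 2: β = 0.6180; γ = 1/√(1 − 0.6180²) = 1/√0.6181 = 1.272; τ_2 = 50.82/1.272 = 39.95 years.
Total proper time: τ_1 + 39.95 = 62.97, so τ_1 = 62.97 − 39.95 = 23.02 years.
γ_1 = 54.65/23.02 = 2.374; β = √(1 − 1/γ²) = √0.8226.

β = 0.907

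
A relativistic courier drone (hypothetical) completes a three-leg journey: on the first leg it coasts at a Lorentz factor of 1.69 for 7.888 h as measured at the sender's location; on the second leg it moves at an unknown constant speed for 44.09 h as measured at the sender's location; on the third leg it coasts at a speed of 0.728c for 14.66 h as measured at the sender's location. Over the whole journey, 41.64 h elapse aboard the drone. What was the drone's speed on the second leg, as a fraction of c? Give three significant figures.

β = 0.792

Leg 1: γ = 1.69; τ_1 = 7.888/1.690 = 4.667 h.
Leg 2: speed unknown; τ_2 = 44.09/γ_2.
Leg 3: γ = 1/√(1 − 0.728²) = 1/√0.4700 = 1.459; τ_3 = 14.66/1.459 = 10.05 h.
Total proper time: 4.667 + τ_2 + 10.05 = 41.64, so τ_2 = 41.64 − 14.72 = 26.92 h.
γ_2 = 44.09/26.92 = 1.638; β = √(1 − 1/γ²) = √0.6272.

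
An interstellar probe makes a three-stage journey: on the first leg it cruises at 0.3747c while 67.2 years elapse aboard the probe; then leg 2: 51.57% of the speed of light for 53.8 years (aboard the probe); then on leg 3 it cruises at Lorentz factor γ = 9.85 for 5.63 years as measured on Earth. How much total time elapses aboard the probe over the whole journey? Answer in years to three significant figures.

Leg 1: 67.2 years is already measured aboard the probe.
Leg 2: 53.8 years is already measured aboard the probe.
Leg 3: γ = 9.85; τ_3 = 5.63/9.850 = 0.5716 years.
Total: 67.20 + 53.80 + 0.5716 years.

τ = 122 years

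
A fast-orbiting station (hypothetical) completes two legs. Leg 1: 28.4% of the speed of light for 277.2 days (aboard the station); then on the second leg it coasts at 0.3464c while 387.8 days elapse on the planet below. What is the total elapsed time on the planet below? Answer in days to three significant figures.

Δt = 677 days

Leg 1: β = 0.284; γ = 1/√(1 − 0.284²) = 1/√0.9193 = 1.043; Δt_1 = 1.043 × 277.2 = 289.1 days.
Leg 2: 387.8 days is already measured on the planet below.
Total: 289.1 + 387.8 days.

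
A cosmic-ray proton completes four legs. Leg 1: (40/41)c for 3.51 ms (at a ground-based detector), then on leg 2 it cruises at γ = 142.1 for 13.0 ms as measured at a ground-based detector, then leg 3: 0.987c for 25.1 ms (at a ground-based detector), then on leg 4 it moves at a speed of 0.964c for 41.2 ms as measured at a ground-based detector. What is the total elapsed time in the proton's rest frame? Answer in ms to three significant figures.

Leg 1: γ = 1/√(1 − (40/41)²) = 41/9 ≈ 4.556; τ_1 = 3.51/4.556 = 0.7705 ms.
Leg 2: γ = 142.1; τ_2 = 13.0/142.1 = 0.09148 ms.
Leg 3: γ = 1/√(1 − 0.987²) = 1/√0.02583 = 6.222; τ_3 = 25.1/6.222 = 4.034 ms.
Leg 4: γ = 1/√(1 − 0.964²) = 1/√0.07070 = 3.761; τ_4 = 41.2/3.761 = 10.96 ms.
Total: 0.7705 + 0.09148 + 4.034 + 10.96 ms.

τ = 15.9 ms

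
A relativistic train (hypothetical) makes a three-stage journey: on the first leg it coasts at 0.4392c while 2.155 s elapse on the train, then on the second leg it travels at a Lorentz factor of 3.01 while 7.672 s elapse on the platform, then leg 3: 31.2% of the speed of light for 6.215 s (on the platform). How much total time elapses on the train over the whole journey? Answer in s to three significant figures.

Leg 1: 2.155 s is already measured on the train.
Leg 2: γ = 3.01; τ_2 = 7.672/3.010 = 2.549 s.
Leg 3: β = 0.312; γ = 1/√(1 − 0.312²) = 1/√0.9027 = 1.053; τ_3 = 6.215/1.053 = 5.905 s.
Total: 2.155 + 2.549 + 5.905 s.

τ = 10.6 s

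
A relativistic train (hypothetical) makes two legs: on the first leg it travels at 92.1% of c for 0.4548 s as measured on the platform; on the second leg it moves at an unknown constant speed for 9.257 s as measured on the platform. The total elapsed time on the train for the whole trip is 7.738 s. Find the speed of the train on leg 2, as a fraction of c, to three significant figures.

Leg 1: β = 0.921; γ = 1/√(1 − 0.921²) = 1/√0.1518 = 2.567; τ_1 = 0.4548/2.567 = 0.1772 s.
Leg 2: speed unknown; τ_2 = 9.257/γ_2.
Total proper time: 0.1772 + τ_2 = 7.738, so τ_2 = 7.738 − 0.1772 = 7.561 s.
γ_2 = 9.257/7.561 = 1.224; β = √(1 − 1/γ²) = √0.3329.

β = 0.577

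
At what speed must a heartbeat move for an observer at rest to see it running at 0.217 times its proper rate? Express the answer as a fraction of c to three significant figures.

β = 0.976

Rate ratio = 1/γ, so γ = 1/0.217 = 4.608.
β = √(1 − 1/γ²) = √(1 − 0.217²) = √0.9529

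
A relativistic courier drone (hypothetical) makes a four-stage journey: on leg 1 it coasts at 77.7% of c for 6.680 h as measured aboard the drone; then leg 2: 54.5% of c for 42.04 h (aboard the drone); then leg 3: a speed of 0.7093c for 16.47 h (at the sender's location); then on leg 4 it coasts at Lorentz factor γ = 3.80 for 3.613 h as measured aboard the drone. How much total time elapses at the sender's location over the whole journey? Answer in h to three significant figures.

Leg 1: β = 0.777; γ = 1/√(1 − 0.777²) = 1/√0.3963 = 1.589; Δt_1 = 1.589 × 6.680 = 10.61 h.
Leg 2: β = 0.545; γ = 1/√(1 − 0.545²) = 1/√0.7030 = 1.193; Δt_2 = 1.193 × 42.04 = 50.14 h.
Leg 3: 16.47 h is already measured at the sender's location.
Leg 4: γ = 3.80; Δt_4 = 3.800 × 3.613 = 13.73 h.
Total: 10.61 + 50.14 + 16.47 + 13.73 h.

Δt = 91.0 h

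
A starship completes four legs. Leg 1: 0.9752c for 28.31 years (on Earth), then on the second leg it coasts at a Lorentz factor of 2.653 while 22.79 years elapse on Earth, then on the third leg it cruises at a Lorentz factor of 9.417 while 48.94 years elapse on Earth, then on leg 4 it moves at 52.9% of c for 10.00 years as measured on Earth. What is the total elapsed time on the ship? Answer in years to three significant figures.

τ = 28.5 years

Leg 1: γ = 1/√(1 − 0.9752²) = 1/√0.04898 = 4.518; τ_1 = 28.31/4.518 = 6.266 years.
Leg 2: γ = 2.653; τ_2 = 22.79/2.653 = 8.590 years.
Leg 3: γ = 9.417; τ_3 = 48.94/9.417 = 5.197 years.
Leg 4: β = 0.529; γ = 1/√(1 − 0.529²) = 1/√0.7202 = 1.178; τ_4 = 10.00/1.178 = 8.486 years.
Total: 6.266 + 8.590 + 5.197 + 8.486 years.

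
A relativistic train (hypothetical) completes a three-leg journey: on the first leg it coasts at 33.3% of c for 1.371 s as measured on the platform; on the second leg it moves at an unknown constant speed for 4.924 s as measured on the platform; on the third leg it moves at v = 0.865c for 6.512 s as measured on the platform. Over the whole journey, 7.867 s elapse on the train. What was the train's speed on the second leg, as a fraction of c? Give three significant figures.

β = 0.741

Leg 1: β = 0.333; γ = 1/√(1 − 0.333²) = 1/√0.8891 = 1.061; τ_1 = 1.371/1.061 = 1.293 s.
Leg 2: speed unknown; τ_2 = 4.924/γ_2.
Leg 3: γ = 1/√(1 − 0.865²) = 1/√0.2518 = 1.993; τ_3 = 6.512/1.993 = 3.268 s.
Total proper time: 1.293 + τ_2 + 3.268 = 7.867, so τ_2 = 7.867 − 4.560 = 3.307 s.
γ_2 = 4.924/3.307 = 1.489; β = √(1 − 1/γ²) = √0.5490.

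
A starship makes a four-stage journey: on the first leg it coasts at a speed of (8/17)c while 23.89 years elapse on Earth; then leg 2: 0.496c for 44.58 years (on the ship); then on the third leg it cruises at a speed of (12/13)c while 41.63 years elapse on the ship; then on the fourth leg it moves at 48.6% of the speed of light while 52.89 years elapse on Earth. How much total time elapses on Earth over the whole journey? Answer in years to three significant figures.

Δt = 236 years

Leg 1: 23.89 years is already measured on Earth.
Leg 2: γ = 1/√(1 − 0.496²) = 1/√0.7540 = 1.152; Δt_2 = 1.152 × 44.58 = 51.34 years.
Leg 3: γ = 1/√(1 − (12/13)²) = 13/5 = 2.600; Δt_3 = 2.600 × 41.63 = 108.2 years.
Leg 4: 52.89 years is already measured on Earth.
Total: 23.89 + 51.34 + 108.2 + 52.89 years.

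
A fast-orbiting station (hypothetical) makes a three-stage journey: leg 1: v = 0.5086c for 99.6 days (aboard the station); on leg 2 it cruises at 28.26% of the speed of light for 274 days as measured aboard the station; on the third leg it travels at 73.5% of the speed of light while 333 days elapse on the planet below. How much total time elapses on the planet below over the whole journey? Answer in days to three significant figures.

Δt = 734 days

Leg 1: γ = 1/√(1 − 0.5086²) = 1/√0.7413 = 1.161; Δt_1 = 1.161 × 99.6 = 115.7 days.
Leg 2: β = 0.2826; γ = 1/√(1 − 0.2826²) = 1/√0.9201 = 1.042; Δt_2 = 1.042 × 274 = 285.6 days.
Leg 3: 333 days is already measured on the planet below.
Total: 115.7 + 285.6 + 333.0 days.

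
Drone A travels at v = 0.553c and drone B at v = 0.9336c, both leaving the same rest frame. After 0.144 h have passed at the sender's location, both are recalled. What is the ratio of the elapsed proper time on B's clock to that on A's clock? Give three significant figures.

τ_B/τ_A = 0.430

A: γ = 1/√(1 − 0.553²) = 1/√0.6942 = 1.200. B: γ = 1/√(1 − 0.9336²) = 1/√0.1284 = 2.791.
τ_A/τ_B = γ_B/γ_A = 2.791/1.200 = 2.325, so τ_B/τ_A = 0.4301.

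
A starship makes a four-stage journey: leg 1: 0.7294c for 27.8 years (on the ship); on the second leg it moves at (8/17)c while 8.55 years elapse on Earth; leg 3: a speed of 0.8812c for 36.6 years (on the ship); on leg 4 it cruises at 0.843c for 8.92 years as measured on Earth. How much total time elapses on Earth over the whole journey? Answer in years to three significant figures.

Leg 1: γ = 1/√(1 − 0.7294²) = 1/√0.4680 = 1.462; Δt_1 = 1.462 × 27.8 = 40.64 years.
Leg 2: 8.55 years is already measured on Earth.
Leg 3: γ = 1/√(1 − 0.8812²) = 1/√0.2235 = 2.115; Δt_3 = 2.115 × 36.6 = 77.42 years.
Leg 4: 8.92 years is already measured on Earth.
Total: 40.64 + 8.550 + 77.42 + 8.920 years.

Δt = 136 years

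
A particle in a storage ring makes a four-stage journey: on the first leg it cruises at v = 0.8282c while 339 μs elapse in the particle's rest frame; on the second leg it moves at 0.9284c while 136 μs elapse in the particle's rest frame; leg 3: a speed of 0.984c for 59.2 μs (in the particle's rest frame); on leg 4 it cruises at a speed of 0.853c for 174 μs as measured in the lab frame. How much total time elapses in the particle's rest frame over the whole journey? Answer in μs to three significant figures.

τ = 625 μs

Leg 1: 339 μs is already measured in the particle's rest frame.
Leg 2: 136 μs is already measured in the particle's rest frame.
Leg 3: 59.2 μs is already measured in the particle's rest frame.
Leg 4: γ = 1/√(1 − 0.853²) = 1/√0.2724 = 1.916; τ_4 = 174/1.916 = 90.81 μs.
Total: 339.0 + 136.0 + 59.20 + 90.81 μs.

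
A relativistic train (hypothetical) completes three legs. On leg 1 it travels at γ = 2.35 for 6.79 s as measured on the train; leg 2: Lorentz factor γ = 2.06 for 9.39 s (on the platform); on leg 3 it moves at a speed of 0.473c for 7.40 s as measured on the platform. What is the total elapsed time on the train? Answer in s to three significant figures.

Leg 1: 6.79 s is already measured on the train.
Leg 2: γ = 2.06; τ_2 = 9.39/2.060 = 4.558 s.
Leg 3: γ = 1/√(1 − 0.473²) = 1/√0.7763 = 1.135; τ_3 = 7.40/1.135 = 6.520 s.
Total: 6.790 + 4.558 + 6.520 s.

τ = 17.9 s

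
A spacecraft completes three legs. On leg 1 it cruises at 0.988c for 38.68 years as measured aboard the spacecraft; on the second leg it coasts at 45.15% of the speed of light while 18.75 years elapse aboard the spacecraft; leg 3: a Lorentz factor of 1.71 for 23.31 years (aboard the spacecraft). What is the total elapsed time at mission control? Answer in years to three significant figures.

Δt = 311 years

Leg 1: γ = 1/√(1 − 0.988²) = 1/√0.02386 = 6.474; Δt_1 = 6.474 × 38.68 = 250.4 years.
Leg 2: β = 0.4515; γ = 1/√(1 − 0.4515²) = 1/√0.7961 = 1.121; Δt_2 = 1.121 × 18.75 = 21.01 years.
Leg 3: γ = 1.71; Δt_3 = 1.710 × 23.31 = 39.86 years.
Total: 250.4 + 21.01 + 39.86 years.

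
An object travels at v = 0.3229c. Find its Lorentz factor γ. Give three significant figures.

γ = 1/√(1 − 0.3229²) = 1/√0.8957 = 1.057

γ = 1.06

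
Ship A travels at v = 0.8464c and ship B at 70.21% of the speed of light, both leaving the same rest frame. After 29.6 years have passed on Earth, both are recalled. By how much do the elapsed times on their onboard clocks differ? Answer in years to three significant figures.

|τ_A − τ_B| = 5.31 years

A: γ = 1/√(1 − 0.8464²) = 1/√0.2836 = 1.878; τ_A = 29.6/1.878 = 15.76 years.
B: β = 0.7021; γ = 1/√(1 − 0.7021²) = 1/√0.5071 = 1.404; τ_B = 29.6/1.404 = 21.08 years.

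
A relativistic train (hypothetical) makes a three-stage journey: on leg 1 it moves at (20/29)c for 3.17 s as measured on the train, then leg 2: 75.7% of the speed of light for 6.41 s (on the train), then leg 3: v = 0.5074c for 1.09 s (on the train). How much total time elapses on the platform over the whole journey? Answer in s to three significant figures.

Δt = 15.5 s

Leg 1: γ = 1/√(1 − (20/29)²) = 29/21 ≈ 1.381; Δt_1 = 1.381 × 3.17 = 4.378 s.
Leg 2: β = 0.757; γ = 1/√(1 − 0.757²) = 1/√0.4270 = 1.530; Δt_2 = 1.530 × 6.41 = 9.810 s.
Leg 3: γ = 1/√(1 − 0.5074²) = 1/√0.7425 = 1.160; Δt_3 = 1.160 × 1.09 = 1.265 s.
Total: 4.378 + 9.810 + 1.265 s.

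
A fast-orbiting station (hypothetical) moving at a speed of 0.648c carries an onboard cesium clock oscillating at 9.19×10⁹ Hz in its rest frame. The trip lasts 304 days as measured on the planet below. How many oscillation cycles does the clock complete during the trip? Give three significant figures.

N = 1.84×10¹⁷

γ = 1/√(1 − 0.648²) = 1/√0.5801 = 1.313
The oscillator's own cycle count is N = f × τ where τ is the proper time aboard the station. τ = Δt/γ = 304/1.313 = 231.5 days = 2.000×10⁷ s.
N = 9.19×10⁹ × 2.000×10⁷ = 1.838×10¹⁷.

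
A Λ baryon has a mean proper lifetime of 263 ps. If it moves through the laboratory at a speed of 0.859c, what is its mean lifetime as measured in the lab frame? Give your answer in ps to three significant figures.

Δt = 514 ps

γ = 1/√(1 − 0.859²) = 1/√0.2621 = 1.953
The rest-frame lifetime is the proper time; the lab measures the dilated interval Δt = γτ₀ = 1.953 × 263 ps.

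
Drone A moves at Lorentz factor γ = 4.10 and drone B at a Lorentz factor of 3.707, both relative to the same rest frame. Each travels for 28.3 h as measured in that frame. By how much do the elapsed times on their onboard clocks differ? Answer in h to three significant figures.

|τ_A − τ_B| = 0.732 h

A: γ = 4.10; τ_A = 28.3/4.100 = 6.902 h.
B: γ = 3.707; τ_B = 28.3/3.707 = 7.634 h.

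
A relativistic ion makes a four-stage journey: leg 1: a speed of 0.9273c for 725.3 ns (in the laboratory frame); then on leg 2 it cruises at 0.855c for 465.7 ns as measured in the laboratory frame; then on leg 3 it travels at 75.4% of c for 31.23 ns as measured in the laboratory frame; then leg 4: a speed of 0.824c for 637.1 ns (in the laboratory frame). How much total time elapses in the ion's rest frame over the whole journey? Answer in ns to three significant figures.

τ = 895 ns

Leg 1: γ = 1/√(1 − 0.9273²) = 1/√0.1401 = 2.672; τ_1 = 725.3/2.672 = 271.5 ns.
Leg 2: γ = 1/√(1 − 0.855²) = 1/√0.2690 = 1.928; τ_2 = 465.7/1.928 = 241.5 ns.
Leg 3: β = 0.754; γ = 1/√(1 − 0.754²) = 1/√0.4315 = 1.522; τ_3 = 31.23/1.522 = 20.51 ns.
Leg 4: γ = 1/√(1 − 0.824²) = 1/√0.3210 = 1.765; τ_4 = 637.1/1.765 = 361.0 ns.
Total: 271.5 + 241.5 + 20.51 + 361.0 ns.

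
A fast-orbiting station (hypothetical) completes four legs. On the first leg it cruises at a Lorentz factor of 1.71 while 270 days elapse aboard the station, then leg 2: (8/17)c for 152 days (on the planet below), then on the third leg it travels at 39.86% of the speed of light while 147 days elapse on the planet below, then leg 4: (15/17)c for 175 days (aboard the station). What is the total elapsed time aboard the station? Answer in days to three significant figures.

τ = 714 days

Leg 1: 270 days is already measured aboard the station.
Leg 2: γ = 1/√(1 − (8/17)²) = 17/15 ≈ 1.133; τ_2 = 152/1.133 = 134.1 days.
Leg 3: β = 0.3986; γ = 1/√(1 − 0.3986²) = 1/√0.8411 = 1.090; τ_3 = 147/1.090 = 134.8 days.
Leg 4: 175 days is already measured aboard the station.
Total: 270.0 + 134.1 + 134.8 + 175.0 days.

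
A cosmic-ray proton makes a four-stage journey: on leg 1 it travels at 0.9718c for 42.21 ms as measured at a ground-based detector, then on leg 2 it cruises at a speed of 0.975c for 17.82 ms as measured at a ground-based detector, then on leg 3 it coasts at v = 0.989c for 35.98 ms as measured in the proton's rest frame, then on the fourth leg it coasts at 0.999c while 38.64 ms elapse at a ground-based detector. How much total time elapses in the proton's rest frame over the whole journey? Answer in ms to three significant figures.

τ = 51.6 ms

Leg 1: γ = 1/√(1 − 0.9718²) = 1/√0.05560 = 4.241; τ_1 = 42.21/4.241 = 9.953 ms.
Leg 2: γ = 1/√(1 − 0.975²) = 1/√0.04938 = 4.500; τ_2 = 17.82/4.500 = 3.960 ms.
Leg 3: 35.98 ms is already measured in the proton's rest frame.
Leg 4: γ = 1/√(1 − 0.999²) = 1/√0.001999 = 22.37; τ_4 = 38.64/22.37 = 1.728 ms.
Total: 9.953 + 3.960 + 35.98 + 1.728 ms.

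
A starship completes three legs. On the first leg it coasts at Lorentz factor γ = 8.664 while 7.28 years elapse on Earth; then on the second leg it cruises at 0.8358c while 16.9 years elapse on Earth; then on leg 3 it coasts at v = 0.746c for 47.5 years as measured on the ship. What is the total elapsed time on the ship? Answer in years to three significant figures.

τ = 57.6 years

Leg 1: γ = 8.664; τ_1 = 7.28/8.664 = 0.8403 years.
Leg 2: γ = 1/√(1 − 0.8358²) = 1/√0.3014 = 1.821; τ_2 = 16.9/1.821 = 9.279 years.
Leg 3: 47.5 years is already measured on the ship.
Total: 0.8403 + 9.279 + 47.50 years.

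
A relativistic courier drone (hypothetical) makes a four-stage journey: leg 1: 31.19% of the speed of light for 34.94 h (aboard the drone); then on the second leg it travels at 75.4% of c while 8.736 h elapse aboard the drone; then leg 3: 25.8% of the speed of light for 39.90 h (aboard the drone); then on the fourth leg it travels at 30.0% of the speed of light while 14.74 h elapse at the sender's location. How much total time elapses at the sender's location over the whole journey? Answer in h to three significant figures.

Δt = 106 h

Leg 1: β = 0.3119; γ = 1/√(1 − 0.3119²) = 1/√0.9027 = 1.053; Δt_1 = 1.053 × 34.94 = 36.77 h.
Leg 2: β = 0.754; γ = 1/√(1 − 0.754²) = 1/√0.4315 = 1.522; Δt_2 = 1.522 × 8.736 = 13.30 h.
Leg 3: β = 0.258; γ = 1/√(1 − 0.258²) = 1/√0.9334 = 1.035; Δt_3 = 1.035 × 39.90 = 41.30 h.
Leg 4: 14.74 h is already measured at the sender's location.
Total: 36.77 + 13.30 + 41.30 + 14.74 h.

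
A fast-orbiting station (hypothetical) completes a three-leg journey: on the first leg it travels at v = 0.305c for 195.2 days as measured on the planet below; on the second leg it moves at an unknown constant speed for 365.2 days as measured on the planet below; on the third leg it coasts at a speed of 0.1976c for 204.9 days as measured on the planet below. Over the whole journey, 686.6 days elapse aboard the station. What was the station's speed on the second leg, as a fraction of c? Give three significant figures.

Leg 1: γ = 1/√(1 − 0.305²) = 1/√0.9070 = 1.050; τ_1 = 195.2/1.050 = 185.9 days.
Leg 2: speed unknown; τ_2 = 365.2/γ_2.
Leg 3: γ = 1/√(1 − 0.1976²) = 1/√0.9610 = 1.020; τ_3 = 204.9/1.020 = 200.9 days.
Total proper time: 185.9 + τ_2 + 200.9 = 686.6, so τ_2 = 686.6 − 386.8 = 299.8 days.
γ_2 = 365.2/299.8 = 1.218; β = √(1 − 1/γ²) = √0.3259.

β = 0.571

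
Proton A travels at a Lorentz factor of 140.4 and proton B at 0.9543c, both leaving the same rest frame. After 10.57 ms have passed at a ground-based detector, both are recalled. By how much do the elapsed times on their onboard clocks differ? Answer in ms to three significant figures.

|τ_A − τ_B| = 3.08 ms

A: γ = 140.4; τ_A = 10.57/140.4 = 0.07528 ms.
B: γ = 1/√(1 − 0.9543²) = 1/√0.08931 = 3.346; τ_B = 10.57/3.346 = 3.159 ms.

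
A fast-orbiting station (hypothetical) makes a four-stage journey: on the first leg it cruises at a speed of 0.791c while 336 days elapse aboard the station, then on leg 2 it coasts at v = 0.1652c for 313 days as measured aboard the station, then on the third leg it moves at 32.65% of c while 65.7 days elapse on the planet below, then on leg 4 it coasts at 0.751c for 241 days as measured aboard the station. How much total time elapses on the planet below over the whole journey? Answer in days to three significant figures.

Δt = 1300 days

Leg 1: γ = 1/√(1 − 0.791²) = 1/√0.3743 = 1.634; Δt_1 = 1.634 × 336 = 549.2 days.
Leg 2: γ = 1/√(1 − 0.1652²) = 1/√0.9727 = 1.014; Δt_2 = 1.014 × 313 = 317.4 days.
Leg 3: 65.7 days is already measured on the planet below.
Leg 4: γ = 1/√(1 − 0.751²) = 1/√0.4360 = 1.514; Δt_4 = 1.514 × 241 = 365.0 days.
Total: 549.2 + 317.4 + 65.70 + 365.0 days.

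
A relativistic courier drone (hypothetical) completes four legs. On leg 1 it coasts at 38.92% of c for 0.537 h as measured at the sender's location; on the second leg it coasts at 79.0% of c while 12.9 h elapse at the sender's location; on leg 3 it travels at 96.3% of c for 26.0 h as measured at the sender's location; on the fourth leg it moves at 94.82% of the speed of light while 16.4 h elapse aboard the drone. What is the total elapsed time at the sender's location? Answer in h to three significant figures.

Leg 1: 0.537 h is already measured at the sender's location.
Leg 2: 12.9 h is already measured at the sender's location.
Leg 3: 26.0 h is already measured at the sender's location.
Leg 4: β = 0.9482; γ = 1/√(1 − 0.9482²) = 1/√0.1009 = 3.148; Δt_4 = 3.148 × 16.4 = 51.63 h.
Total: 0.5370 + 12.90 + 26.00 + 51.63 h.

Δt = 91.1 h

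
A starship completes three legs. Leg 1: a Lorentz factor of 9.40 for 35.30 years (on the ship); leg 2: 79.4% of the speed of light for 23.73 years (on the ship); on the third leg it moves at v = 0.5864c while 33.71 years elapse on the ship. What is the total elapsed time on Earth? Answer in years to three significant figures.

Δt = 412 years

Leg 1: γ = 9.40; Δt_1 = 9.400 × 35.30 = 331.8 years.
Leg 2: β = 0.794; γ = 1/√(1 − 0.794²) = 1/√0.3696 = 1.645; Δt_2 = 1.645 × 23.73 = 39.03 years.
Leg 3: γ = 1/√(1 − 0.5864²) = 1/√0.6561 = 1.235; Δt_3 = 1.235 × 33.71 = 41.62 years.
Total: 331.8 + 39.03 + 41.62 years.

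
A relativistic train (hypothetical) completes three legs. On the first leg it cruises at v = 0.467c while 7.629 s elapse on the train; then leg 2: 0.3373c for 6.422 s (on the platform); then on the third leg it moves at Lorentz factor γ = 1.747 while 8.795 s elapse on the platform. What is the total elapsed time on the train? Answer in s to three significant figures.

Leg 1: 7.629 s is already measured on the train.
Leg 2: γ = 1/√(1 − 0.3373²) = 1/√0.8862 = 1.062; τ_2 = 6.422/1.062 = 6.046 s.
Leg 3: γ = 1.747; τ_3 = 8.795/1.747 = 5.034 s.
Total: 7.629 + 6.046 + 5.034 s.

τ = 18.7 s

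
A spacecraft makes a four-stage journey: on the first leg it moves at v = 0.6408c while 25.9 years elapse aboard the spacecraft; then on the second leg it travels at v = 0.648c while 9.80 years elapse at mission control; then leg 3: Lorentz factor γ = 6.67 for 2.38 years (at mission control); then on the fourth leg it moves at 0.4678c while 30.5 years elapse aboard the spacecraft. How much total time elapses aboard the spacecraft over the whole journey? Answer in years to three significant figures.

Leg 1: 25.9 years is already measured aboard the spacecraft.
Leg 2: γ = 1/√(1 − 0.648²) = 1/√0.5801 = 1.313; τ_2 = 9.80/1.313 = 7.464 years.
Leg 3: γ = 6.67; τ_3 = 2.38/6.670 = 0.3568 years.
Leg 4: 30.5 years is already measured aboard the spacecraft.
Total: 25.90 + 7.464 + 0.3568 + 30.50 years.

τ = 64.2 years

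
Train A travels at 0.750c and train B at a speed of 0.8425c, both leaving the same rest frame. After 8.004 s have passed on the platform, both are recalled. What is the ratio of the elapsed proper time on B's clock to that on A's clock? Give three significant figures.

A: γ = 1/√(1 − 0.750²) = 1/√0.4375 = 1.512. B: γ = 1/√(1 − 0.8425²) = 1/√0.2902 = 1.856.
τ_A/τ_B = γ_B/γ_A = 1.856/1.512 = 1.228, so τ_B/τ_A = 0.8144.

τ_B/τ_A = 0.814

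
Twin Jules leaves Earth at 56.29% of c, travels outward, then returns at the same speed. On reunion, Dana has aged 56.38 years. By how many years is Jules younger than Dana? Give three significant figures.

Δt − τ = 9.78 years

β = 0.5629; γ = 1/√(1 − 0.5629²) = 1/√0.6831 = 1.210
Jules's elapsed proper time: τ = 56.38/1.210 = 46.60 years.
Age gap = Δt − τ = 56.38 − 46.60 years.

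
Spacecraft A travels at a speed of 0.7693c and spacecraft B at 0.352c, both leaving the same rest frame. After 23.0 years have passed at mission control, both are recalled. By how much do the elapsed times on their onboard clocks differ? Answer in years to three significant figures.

A: γ = 1/√(1 − 0.7693²) = 1/√0.4082 = 1.565; τ_A = 23.0/1.565 = 14.69 years.
B: γ = 1/√(1 − 0.352²) = 1/√0.8761 = 1.068; τ_B = 23.0/1.068 = 21.53 years.

|τ_A − τ_B| = 6.83 years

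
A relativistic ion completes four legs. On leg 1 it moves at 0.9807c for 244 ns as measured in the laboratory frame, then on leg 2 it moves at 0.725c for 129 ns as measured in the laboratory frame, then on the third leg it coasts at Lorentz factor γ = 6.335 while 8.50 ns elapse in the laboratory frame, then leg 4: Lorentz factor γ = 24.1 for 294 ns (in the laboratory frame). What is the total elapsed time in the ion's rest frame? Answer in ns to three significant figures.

τ = 150 ns

Leg 1: γ = 1/√(1 − 0.9807²) = 1/√0.03823 = 5.115; τ_1 = 244/5.115 = 47.71 ns.
Leg 2: γ = 1/√(1 − 0.725²) = 1/√0.4744 = 1.452; τ_2 = 129/1.452 = 88.85 ns.
Leg 3: γ = 6.335; τ_3 = 8.50/6.335 = 1.342 ns.
Leg 4: γ = 24.1; τ_4 = 294/24.10 = 12.20 ns.
Total: 47.71 + 88.85 + 1.342 + 12.20 ns.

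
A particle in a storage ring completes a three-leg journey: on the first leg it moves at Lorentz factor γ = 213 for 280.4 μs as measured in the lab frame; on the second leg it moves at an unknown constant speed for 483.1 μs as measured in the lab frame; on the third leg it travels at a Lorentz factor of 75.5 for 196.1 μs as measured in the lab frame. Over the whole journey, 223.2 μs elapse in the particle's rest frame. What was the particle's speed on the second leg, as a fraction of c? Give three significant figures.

β = 0.891

Leg 1: γ = 213; τ_1 = 280.4/213.0 = 1.316 μs.
Leg 2: speed unknown; τ_2 = 483.1/γ_2.
Leg 3: γ = 75.5; τ_3 = 196.1/75.50 = 2.597 μs.
Total proper time: 1.316 + τ_2 + 2.597 = 223.2, so τ_2 = 223.2 − 3.914 = 219.3 μs.
γ_2 = 483.1/219.3 = 2.203; β = √(1 − 1/γ²) = √0.7940.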